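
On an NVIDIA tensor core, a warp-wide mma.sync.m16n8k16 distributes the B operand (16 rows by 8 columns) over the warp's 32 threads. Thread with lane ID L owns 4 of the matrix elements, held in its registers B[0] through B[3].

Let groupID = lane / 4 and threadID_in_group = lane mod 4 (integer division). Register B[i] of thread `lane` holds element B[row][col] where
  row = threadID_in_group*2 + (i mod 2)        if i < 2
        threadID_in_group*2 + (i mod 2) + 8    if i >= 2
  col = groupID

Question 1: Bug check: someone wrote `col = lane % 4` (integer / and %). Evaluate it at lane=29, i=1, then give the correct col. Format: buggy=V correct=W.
buggy=1 correct=7

`lane % 4`[29,1]=>1
lane 29: grp=7 (29/4), tig=1 (29%4)
i=1: r=1*2+1+0=3, c=grp=7
col: 1 vs 7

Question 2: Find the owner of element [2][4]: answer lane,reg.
c: 4->gid=4  r: 2->r8=0,tid=1,i&1=0
L=4*4+1=17  i=0*2+0=0

17,0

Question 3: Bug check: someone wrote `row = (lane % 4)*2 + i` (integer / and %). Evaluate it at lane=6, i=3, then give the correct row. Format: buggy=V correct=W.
`(lane % 4)*2 + i`[6,3]->7
lane 6: gid=1 (6/4), tid=2 (6%4)
i=3: r=2*2+1+8=13, c=gid=1
row: 7 vs 13

buggy=7 correct=13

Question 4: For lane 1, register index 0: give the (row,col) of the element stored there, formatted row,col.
2,0

lane 1: grp=0 (1/4), tig=1 (1%4)
i=0: r=1*2+0+0=2, c=grp=0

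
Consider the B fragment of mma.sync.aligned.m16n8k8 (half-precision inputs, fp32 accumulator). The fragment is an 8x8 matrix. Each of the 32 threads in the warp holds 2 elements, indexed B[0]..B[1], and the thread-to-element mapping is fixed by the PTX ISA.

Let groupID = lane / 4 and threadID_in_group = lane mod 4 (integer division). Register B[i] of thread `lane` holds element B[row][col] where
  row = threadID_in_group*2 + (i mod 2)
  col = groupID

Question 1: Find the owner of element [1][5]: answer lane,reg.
c:5=>grp=5  r:1=>tig=0,lo=1
L=5*4+0=20  i=1=1

20,1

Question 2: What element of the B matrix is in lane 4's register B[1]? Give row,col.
1,1

4: grp=1,tig=0
[1] (0*2+1,1) = (1,1)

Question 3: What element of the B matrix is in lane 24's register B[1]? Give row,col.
1,6

lane 24: grp=6 (24/4), tig=0 (24%4)
i=1: r=0*2+1=1, c=grp=6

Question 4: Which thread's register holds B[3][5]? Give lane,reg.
c=5->g=5  r=3->t=1,b0=1
L=5*4+1=21  i=1=1

21,1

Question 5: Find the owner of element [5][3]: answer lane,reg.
c=3->g=3  r=5->t=2,b0=1
L=3*4+2=14  i=1=1

14,1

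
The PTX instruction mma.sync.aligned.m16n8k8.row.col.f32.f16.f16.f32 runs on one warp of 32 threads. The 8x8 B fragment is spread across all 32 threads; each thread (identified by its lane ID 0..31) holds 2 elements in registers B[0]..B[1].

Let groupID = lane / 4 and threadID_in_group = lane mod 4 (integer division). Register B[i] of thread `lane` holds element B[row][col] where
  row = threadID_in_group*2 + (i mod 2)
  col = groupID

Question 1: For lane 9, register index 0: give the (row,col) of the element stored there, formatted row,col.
2,2

lane 9->9/4=2, 9 mod 4=1
i=0  r:2·1+0->2  c:2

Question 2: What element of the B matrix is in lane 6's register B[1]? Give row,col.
lane 6→6/4=1, 6 mod 4=2
i=1  r:2·2+1→5  c:1

5,1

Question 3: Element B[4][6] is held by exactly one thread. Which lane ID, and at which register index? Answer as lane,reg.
26,0

c=6->g=6  r=4->t=2,b0=0
L=6*4+2=26  i=0=0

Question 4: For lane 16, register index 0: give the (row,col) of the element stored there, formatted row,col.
0,4

lane 16: gr=4 (16/4), th=0 (16%4)
i=0: r=0*2+0=0, c=gr=4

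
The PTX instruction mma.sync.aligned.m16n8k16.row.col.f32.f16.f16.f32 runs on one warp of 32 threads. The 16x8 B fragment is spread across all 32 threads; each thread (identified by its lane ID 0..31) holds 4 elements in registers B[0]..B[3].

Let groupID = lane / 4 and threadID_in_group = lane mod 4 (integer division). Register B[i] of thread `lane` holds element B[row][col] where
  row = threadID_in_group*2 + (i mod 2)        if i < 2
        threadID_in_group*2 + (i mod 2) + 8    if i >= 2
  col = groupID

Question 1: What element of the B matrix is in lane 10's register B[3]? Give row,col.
lane 10->10/4=2, 10 mod 4=2
i=3  r:2·2+1+8->13  c:2

13,2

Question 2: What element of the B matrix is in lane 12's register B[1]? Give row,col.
lane 12: G=3 (12/4), T=0 (12%4)
i=1: r=0*2+1+0=1, c=G=3

1,3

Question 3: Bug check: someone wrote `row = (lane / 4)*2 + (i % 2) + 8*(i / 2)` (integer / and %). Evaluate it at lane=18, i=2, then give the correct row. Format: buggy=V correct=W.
buggy=16 correct=12

`(lane / 4)*2 + (i % 2) + 8*(i / 2)`[18,2]=>16
lane 18=>18/4=4, 18 mod 4=2
i=2  r:2·2+0+8=>12  c:4
row: 16 vs 12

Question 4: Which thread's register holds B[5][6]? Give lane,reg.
26,1

c: 6->gid=6  r: 5->r8=0,tid=2,i&1=1
L=6*4+2=26  i=0*2+1=1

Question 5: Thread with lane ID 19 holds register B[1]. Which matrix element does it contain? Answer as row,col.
7,4

lane 19: grp=4 (19/4), tig=3 (19%4)
i=1: r=3*2+1+0=7, c=grp=4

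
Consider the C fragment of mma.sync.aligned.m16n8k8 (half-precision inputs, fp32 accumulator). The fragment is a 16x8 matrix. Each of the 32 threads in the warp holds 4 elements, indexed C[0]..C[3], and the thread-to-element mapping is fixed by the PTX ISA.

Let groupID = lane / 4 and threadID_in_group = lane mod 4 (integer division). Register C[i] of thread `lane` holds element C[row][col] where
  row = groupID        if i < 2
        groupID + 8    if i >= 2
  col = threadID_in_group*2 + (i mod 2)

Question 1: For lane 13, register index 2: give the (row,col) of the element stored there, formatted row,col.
11,2

L=13=>grp=13>>2=3, tig=13&3=1
[2]=>row 3+8=11  col 1·2+0=2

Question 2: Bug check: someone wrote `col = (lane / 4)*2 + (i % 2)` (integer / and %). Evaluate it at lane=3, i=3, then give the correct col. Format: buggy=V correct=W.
`(lane / 4)*2 + (i % 2)`[3,3]->1
lane 3: g=0 (3/4), t=3 (3%4)
i=3: r=0+8=8, c=3*2+1=7
col: 1 vs 7

buggy=1 correct=7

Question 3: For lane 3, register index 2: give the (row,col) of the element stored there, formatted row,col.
L=3→G=3>>2=0, T=3&3=3
[2]→row 0+8=8  col 3·2+0=6

8,6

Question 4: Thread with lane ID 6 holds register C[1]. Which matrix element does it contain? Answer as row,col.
1,5

lane 6=>6/4=1, 6 mod 4=2
i=1  r:1+0=>1  c:2·2+1=>5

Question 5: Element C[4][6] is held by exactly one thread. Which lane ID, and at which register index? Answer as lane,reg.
19,0

r=4⇒gr=4,Rb=0  c=6⇒th=3,odd=0
L=4*4+3=19  i=0*2+0=0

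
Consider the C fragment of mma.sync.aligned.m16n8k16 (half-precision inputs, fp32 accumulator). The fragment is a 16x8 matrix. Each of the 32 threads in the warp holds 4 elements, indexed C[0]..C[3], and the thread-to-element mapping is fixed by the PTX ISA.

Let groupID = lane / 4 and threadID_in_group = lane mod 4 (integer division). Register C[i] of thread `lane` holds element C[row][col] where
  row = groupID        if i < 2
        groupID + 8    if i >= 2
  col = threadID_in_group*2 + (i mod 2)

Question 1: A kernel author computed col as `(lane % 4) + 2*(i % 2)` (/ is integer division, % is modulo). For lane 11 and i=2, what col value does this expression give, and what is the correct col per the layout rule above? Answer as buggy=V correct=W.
buggy=3 correct=6

`(lane % 4) + 2*(i % 2)`[11,2]=>3
L=11=>grp=11>>2=2, tig=11&3=3
[2]=>row 2+8=10  col 3·2+0=6
col: 3 vs 6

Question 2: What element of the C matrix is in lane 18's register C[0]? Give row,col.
4,4

lane 18->18/4=4, 18 mod 4=2
i=0  r:4+0->4  c:2·2+0->4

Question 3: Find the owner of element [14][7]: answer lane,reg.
r=14⇒gr=6,Rb=1  c=7⇒th=3,odd=1
L=6*4+3=27  i=1*2+1=3

27,3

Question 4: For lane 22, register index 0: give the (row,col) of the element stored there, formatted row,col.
22: g=5,t=2
[0] (5+0,2*2+0) = (5,4)

5,4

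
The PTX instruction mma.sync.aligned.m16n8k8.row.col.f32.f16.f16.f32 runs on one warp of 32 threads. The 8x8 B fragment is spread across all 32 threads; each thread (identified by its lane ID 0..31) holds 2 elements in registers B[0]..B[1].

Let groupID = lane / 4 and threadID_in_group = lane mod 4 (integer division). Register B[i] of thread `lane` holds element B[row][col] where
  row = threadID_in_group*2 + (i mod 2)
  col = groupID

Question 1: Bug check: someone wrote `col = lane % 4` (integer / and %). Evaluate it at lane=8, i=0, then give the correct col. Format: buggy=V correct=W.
buggy=0 correct=2

`lane % 4`[8,0]=>0
L=8=>grp=8>>2=2, tig=8&3=0
[0]=>row 0·2+0=0  col grp=2
col: 0 vs 2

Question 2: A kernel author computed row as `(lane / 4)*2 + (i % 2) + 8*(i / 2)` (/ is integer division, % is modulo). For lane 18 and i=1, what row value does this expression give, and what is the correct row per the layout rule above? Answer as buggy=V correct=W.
`(lane / 4)*2 + (i % 2) + 8*(i / 2)`[18,1]⇒9
lane 18: gr=4 (18/4), th=2 (18%4)
i=1: r=2*2+1=5, c=gr=4
row: 9 vs 5

buggy=9 correct=5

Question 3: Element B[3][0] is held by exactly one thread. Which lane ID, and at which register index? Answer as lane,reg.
1,1

c:0=>grp=0  r:3=>tig=1,lo=1
L=0*4+1=1  i=1=1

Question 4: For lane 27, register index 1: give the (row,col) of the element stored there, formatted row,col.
lane 27->27/4=6, 27 mod 4=3
i=1  r:2·3+1->7  c:6

7,6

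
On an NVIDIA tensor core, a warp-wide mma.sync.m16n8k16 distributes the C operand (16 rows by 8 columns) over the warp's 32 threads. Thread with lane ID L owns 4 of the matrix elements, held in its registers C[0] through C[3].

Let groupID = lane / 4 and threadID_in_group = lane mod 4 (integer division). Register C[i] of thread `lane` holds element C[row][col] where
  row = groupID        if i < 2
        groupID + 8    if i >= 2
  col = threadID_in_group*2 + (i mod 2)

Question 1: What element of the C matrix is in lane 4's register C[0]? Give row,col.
4: gid=1,tid=0
[0] (1+0,0*2+0) = (1,0)

1,0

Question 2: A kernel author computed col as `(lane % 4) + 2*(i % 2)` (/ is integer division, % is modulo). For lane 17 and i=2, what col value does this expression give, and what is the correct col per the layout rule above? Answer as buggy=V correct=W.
buggy=1 correct=2

`(lane % 4) + 2*(i % 2)`[17,2]->1
lane 17->17/4=4, 17 mod 4=1
i=2  r:4+8->12  c:2·1+0->2
col: 1 vs 2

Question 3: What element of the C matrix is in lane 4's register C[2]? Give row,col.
9,0

lane 4: g=1 (4/4), t=0 (4%4)
i=2: r=1+8=9, c=0*2+0=0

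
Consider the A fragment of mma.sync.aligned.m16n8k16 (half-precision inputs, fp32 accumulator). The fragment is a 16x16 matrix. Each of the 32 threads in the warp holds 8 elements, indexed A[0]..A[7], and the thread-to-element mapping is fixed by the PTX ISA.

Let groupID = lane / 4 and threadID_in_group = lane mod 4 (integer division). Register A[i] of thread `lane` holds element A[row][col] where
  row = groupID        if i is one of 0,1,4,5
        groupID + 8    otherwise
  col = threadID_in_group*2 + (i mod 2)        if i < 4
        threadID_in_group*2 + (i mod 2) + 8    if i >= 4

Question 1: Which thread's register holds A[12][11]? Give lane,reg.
r=12⇒gr=4,Rb=1  c=11⇒Cb=1,th=1,odd=1
L=4*4+1=17  i=1*4+1*2+1=7

17,7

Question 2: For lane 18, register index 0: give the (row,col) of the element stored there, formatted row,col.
L=18=>grp=18>>2=4, tig=18&3=2
[0]=>row 4+0=4  col 2·2+0+0=4

4,4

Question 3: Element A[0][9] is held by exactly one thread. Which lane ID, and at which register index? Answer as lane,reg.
r=0→G=0,rhi=0  c=9→chi=1,T=0,p=1
L=0*4+0=0  i=1*4+0*2+1=5

0,5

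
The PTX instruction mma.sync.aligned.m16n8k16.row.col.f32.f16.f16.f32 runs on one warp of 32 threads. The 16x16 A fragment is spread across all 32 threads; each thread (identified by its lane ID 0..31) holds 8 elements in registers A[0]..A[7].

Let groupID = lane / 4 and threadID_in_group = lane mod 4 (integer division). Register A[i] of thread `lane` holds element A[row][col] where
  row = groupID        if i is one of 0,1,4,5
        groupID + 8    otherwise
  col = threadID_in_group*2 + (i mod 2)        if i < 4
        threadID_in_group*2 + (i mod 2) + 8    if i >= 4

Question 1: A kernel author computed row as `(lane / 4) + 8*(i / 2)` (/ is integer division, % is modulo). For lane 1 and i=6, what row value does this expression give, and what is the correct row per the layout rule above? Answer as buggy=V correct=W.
buggy=24 correct=8

`(lane / 4) + 8*(i / 2)`[1,6]->24
1: gid=0,tid=1
[6] (0+8,1*2+0+8) = (8,10)
row: 24 vs 8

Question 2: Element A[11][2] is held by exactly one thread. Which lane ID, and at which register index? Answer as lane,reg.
13,2

r=11->g=3,rb=1  c=2->cb=0,t=1,b0=0
L=3*4+1=13  i=0*4+1*2+0=2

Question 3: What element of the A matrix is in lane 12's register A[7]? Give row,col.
12: g=3,t=0
[7] (3+8,0*2+1+8) = (11,9)

11,9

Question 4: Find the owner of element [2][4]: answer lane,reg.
10,0

r: 2->gid=2,r8=0  c: 4->c8=0,tid=2,i&1=0
L=2*4+2=10  i=0*4+0*2+0=0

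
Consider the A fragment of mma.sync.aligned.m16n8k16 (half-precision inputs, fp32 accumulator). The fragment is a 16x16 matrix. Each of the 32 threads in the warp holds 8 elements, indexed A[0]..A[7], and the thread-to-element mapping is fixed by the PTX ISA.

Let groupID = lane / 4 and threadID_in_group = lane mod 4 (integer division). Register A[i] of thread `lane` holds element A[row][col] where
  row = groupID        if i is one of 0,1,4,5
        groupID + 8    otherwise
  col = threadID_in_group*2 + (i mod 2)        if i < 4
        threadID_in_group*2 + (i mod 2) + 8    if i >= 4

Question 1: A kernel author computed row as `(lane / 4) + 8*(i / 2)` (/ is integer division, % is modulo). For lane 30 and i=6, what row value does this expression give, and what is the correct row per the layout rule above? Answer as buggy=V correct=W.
buggy=31 correct=15

`(lane / 4) + 8*(i / 2)`[30,6]->31
30: g=7,t=2
[6] (7+8,2*2+0+8) = (15,12)
row: 31 vs 15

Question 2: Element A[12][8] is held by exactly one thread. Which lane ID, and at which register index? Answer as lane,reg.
r=12⇒gr=4,Rb=1  c=8⇒Cb=1,th=0,odd=0
L=4*4+0=16  i=1*4+1*2+0=6

16,6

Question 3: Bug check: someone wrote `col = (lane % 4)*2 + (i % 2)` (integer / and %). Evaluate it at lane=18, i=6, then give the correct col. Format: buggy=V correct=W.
`(lane % 4)*2 + (i % 2)`[18,6]->4
lane 18->18/4=4, 18 mod 4=2
i=6  r:4+8->12  c:2·2+0+8->12
col: 4 vs 12

buggy=4 correct=12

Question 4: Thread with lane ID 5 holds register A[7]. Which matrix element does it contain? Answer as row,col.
lane 5=>5/4=1, 5 mod 4=1
i=7  r:1+8=>9  c:2·1+1+8=>11

9,11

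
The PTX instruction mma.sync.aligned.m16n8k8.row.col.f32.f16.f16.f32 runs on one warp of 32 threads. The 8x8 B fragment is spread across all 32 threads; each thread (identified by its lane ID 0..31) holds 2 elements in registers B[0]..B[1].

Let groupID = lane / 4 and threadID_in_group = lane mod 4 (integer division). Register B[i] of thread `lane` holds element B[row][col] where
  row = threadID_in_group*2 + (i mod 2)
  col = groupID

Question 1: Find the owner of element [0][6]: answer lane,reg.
24,0

c=6→G=6  r=0→T=0,p=0
L=6*4+0=24  i=0=0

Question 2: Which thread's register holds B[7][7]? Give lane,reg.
31,1

c:7=>grp=7  r:7=>tig=3,lo=1
L=7*4+3=31  i=1=1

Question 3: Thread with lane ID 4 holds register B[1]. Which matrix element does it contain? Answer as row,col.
1,1

lane 4⇒4/4=1, 4 mod 4=0
i=1  r:2·0+1⇒1  c:1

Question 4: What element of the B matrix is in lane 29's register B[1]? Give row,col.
29: gr=7,th=1
[1] (1*2+1,7) = (3,7)

3,7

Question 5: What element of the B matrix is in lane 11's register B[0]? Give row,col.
6,2

L=11->gid=11>>2=2, tid=11&3=3
[0]->row 3·2+0=6  col gid=2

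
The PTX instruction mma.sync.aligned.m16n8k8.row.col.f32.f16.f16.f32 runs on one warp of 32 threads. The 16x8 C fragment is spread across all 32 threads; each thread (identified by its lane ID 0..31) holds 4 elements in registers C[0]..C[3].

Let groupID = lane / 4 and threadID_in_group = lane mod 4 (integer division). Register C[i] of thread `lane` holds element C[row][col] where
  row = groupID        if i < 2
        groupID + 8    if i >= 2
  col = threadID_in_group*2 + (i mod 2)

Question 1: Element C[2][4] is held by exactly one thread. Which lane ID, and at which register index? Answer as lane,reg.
r=2->g=2,rb=0  c=4->t=2,b0=0
L=2*4+2=10  i=0*2+0=0

10,0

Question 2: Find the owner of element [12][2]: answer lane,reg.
17,2

r:12=>grp=4,rB=1  c:2=>tig=1,lo=0
L=4*4+1=17  i=1*2+0=2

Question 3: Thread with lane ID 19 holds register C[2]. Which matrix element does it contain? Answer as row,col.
L=19->g=19>>2=4, t=19&3=3
[2]->row 4+8=12  col 3·2+0=6

12,6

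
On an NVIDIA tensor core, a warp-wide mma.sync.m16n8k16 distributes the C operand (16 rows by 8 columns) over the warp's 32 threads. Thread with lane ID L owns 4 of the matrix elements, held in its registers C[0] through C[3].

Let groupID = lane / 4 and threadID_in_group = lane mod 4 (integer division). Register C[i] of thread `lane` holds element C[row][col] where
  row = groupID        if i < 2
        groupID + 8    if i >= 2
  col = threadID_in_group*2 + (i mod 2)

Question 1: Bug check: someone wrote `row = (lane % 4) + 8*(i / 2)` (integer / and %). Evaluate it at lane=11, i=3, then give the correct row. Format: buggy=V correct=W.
buggy=11 correct=10

`(lane % 4) + 8*(i / 2)`[11,3]->11
lane 11: g=2 (11/4), t=3 (11%4)
i=3: r=2+8=10, c=3*2+1=7
row: 11 vs 10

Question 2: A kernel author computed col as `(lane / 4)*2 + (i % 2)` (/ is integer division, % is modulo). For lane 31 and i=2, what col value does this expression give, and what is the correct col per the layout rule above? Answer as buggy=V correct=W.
buggy=14 correct=6

`(lane / 4)*2 + (i % 2)`[31,2]→14
L=31→G=31>>2=7, T=31&3=3
[2]→row 7+8=15  col 3·2+0=6
col: 14 vs 6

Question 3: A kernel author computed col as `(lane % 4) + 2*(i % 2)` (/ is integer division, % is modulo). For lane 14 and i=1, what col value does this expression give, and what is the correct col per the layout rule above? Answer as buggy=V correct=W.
buggy=4 correct=5

`(lane % 4) + 2*(i % 2)`[14,1]→4
14: G=3,T=2
[1] (3+0,2*2+1) = (3,5)
col: 4 vs 5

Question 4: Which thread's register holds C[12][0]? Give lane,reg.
16,2

r=12→G=4,rhi=1  c=0→T=0,p=0
L=4*4+0=16  i=1*2+0=2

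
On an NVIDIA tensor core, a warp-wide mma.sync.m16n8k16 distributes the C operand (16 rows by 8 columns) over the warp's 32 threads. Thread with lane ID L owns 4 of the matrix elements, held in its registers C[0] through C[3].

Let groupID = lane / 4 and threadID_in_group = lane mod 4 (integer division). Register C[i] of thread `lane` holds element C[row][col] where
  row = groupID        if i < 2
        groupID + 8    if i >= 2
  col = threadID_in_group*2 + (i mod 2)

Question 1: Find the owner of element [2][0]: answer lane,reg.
8,0

r: 2->gid=2,r8=0  c: 0->tid=0,i&1=0
L=2*4+0=8  i=0*2+0=0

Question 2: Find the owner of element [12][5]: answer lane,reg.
r:12=>grp=4,rB=1  c:5=>tig=2,lo=1
L=4*4+2=18  i=1*2+1=3

18,3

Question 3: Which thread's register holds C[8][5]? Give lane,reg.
r:8=>grp=0,rB=1  c:5=>tig=2,lo=1
L=0*4+2=2  i=1*2+1=3

2,3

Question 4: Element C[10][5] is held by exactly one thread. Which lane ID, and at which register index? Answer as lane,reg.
r:10=>grp=2,rB=1  c:5=>tig=2,lo=1
L=2*4+2=10  i=1*2+1=3

10,3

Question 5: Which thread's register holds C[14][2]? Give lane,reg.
r: 14->gid=6,r8=1  c: 2->tid=1,i&1=0
L=6*4+1=25  i=1*2+0=2

25,2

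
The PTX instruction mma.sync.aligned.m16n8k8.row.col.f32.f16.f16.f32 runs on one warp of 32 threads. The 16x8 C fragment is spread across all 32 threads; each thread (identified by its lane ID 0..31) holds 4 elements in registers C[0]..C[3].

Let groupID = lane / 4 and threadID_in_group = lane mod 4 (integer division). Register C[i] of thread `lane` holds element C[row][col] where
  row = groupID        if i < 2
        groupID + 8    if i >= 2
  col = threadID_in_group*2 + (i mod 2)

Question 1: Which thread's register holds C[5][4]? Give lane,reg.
r=5->g=5,rb=0  c=4->t=2,b0=0
L=5*4+2=22  i=0*2+0=0

22,0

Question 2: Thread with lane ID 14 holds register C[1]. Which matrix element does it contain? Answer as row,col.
3,5

L=14=>grp=14>>2=3, tig=14&3=2
[1]=>row 3+0=3  col 2·2+1=5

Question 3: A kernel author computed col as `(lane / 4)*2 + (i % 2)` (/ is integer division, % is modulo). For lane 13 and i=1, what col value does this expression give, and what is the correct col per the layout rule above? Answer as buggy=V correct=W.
buggy=7 correct=3

`(lane / 4)*2 + (i % 2)`[13,1]->7
L=13->g=13>>2=3, t=13&3=1
[1]->row 3+0=3  col 1·2+1=3
col: 7 vs 3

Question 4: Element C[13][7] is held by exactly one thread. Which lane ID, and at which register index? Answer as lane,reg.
r=13→G=5,rhi=1  c=7→T=3,p=1
L=5*4+3=23  i=1*2+1=3

23,3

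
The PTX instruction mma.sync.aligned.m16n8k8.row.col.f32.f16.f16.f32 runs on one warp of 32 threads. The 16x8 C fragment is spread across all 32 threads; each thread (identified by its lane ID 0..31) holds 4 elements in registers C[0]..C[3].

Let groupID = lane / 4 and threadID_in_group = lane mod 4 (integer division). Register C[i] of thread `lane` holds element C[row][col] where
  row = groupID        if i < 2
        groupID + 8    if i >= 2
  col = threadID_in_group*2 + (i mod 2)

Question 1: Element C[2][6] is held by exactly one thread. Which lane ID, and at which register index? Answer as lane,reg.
r=2⇒gr=2,Rb=0  c=6⇒th=3,odd=0
L=2*4+3=11  i=0*2+0=0

11,0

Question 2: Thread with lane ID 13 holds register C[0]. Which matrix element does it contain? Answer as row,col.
lane 13: gid=3 (13/4), tid=1 (13%4)
i=0: r=3+0=3, c=1*2+0=2

3,2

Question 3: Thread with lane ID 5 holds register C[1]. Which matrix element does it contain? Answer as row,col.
lane 5: gr=1 (5/4), th=1 (5%4)
i=1: r=1+0=1, c=1*2+1=3

1,3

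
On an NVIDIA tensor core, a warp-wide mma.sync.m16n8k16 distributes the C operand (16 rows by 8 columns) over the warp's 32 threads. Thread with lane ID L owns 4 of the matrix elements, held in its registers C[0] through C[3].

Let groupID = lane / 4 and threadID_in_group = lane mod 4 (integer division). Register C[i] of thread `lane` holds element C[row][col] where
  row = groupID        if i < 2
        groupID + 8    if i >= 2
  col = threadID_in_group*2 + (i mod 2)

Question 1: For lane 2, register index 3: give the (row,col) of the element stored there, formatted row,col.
2: gid=0,tid=2
[3] (0+8,2*2+1) = (8,5)

8,5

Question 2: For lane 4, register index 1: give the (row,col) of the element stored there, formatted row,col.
1,1

4: G=1,T=0
[1] (1+0,0*2+1) = (1,1)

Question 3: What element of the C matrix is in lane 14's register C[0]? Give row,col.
3,4

L=14->g=14>>2=3, t=14&3=2
[0]->row 3+0=3  col 2·2+0=4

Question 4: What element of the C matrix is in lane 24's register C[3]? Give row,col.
14,1

lane 24->24/4=6, 24 mod 4=0
i=3  r:6+8->14  c:2·0+1->1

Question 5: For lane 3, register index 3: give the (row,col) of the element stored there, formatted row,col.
8,7

lane 3: grp=0 (3/4), tig=3 (3%4)
i=3: r=0+8=8, c=3*2+1=7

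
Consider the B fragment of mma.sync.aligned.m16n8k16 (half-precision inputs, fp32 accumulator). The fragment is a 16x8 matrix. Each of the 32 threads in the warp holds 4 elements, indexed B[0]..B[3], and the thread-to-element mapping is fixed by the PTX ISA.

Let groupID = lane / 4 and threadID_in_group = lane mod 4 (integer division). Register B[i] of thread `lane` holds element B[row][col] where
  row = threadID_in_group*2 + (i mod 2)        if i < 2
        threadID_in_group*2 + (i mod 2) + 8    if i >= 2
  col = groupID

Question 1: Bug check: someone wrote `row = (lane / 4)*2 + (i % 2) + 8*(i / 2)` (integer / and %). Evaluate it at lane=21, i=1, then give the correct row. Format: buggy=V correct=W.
buggy=11 correct=3

`(lane / 4)*2 + (i % 2) + 8*(i / 2)`[21,1]->11
21: gid=5,tid=1
[1] (1*2+1+0,5) = (3,5)
row: 11 vs 3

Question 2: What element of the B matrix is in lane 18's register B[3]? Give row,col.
13,4

L=18⇒gr=18>>2=4, th=18&3=2
[3]⇒row 2·2+1+8=13  col gr=4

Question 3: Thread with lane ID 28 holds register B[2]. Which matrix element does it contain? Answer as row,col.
lane 28=>28/4=7, 28 mod 4=0
i=2  r:2·0+0+8=>8  c:7

8,7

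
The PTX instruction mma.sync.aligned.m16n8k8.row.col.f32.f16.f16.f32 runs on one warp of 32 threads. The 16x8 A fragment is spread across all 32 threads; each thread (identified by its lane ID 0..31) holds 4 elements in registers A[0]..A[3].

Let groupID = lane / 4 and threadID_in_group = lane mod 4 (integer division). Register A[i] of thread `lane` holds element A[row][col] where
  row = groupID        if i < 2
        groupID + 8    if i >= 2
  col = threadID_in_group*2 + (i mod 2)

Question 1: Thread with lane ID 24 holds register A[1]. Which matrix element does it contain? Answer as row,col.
6,1

lane 24: g=6 (24/4), t=0 (24%4)
i=1: r=6+0=6, c=0*2+1=1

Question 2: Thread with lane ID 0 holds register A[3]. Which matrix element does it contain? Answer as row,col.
lane 0=>0/4=0, 0 mod 4=0
i=3  r:0+8=>8  c:2·0+1=>1

8,1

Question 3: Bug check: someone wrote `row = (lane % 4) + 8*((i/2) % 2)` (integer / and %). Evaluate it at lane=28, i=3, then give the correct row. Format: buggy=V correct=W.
buggy=8 correct=15

`(lane % 4) + 8*((i/2) % 2)`[28,3]->8
L=28->gid=28>>2=7, tid=28&3=0
[3]->row 7+8=15  col 0·2+1=1
row: 8 vs 15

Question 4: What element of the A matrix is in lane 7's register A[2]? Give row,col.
L=7⇒gr=7>>2=1, th=7&3=3
[2]⇒row 1+8=9  col 3·2+0=6

9,6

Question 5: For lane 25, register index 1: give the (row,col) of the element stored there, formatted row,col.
lane 25⇒25/4=6, 25 mod 4=1
i=1  r:6+0⇒6  c:2·1+1⇒3

6,3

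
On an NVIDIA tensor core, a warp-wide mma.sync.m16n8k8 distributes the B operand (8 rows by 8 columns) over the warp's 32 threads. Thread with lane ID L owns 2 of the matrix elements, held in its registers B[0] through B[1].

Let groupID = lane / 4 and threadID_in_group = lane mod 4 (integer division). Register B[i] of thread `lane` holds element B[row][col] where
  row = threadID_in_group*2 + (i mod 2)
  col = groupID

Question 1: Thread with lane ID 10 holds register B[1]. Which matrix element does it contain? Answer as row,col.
lane 10=>10/4=2, 10 mod 4=2
i=1  r:2·2+1=>5  c:2

5,2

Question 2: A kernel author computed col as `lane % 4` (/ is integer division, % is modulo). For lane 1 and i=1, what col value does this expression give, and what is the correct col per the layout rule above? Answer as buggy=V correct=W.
`lane % 4`[1,1]->1
1: g=0,t=1
[1] (1*2+1,0) = (3,0)
col: 1 vs 0

buggy=1 correct=0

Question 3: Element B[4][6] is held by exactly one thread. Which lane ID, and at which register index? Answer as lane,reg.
c:6=>grp=6  r:4=>tig=2,lo=0
L=6*4+2=26  i=0=0

26,0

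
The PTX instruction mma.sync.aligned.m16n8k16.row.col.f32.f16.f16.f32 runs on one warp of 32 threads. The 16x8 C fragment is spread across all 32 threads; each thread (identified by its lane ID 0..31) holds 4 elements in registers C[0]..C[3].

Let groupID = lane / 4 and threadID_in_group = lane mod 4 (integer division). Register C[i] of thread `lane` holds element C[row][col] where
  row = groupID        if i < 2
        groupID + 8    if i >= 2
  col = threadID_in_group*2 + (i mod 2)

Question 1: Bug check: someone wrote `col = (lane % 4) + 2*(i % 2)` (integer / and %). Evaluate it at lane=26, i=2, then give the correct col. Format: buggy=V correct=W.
buggy=2 correct=4

`(lane % 4) + 2*(i % 2)`[26,2]→2
lane 26→26/4=6, 26 mod 4=2
i=2  r:6+8→14  c:2·2+0→4
col: 2 vs 4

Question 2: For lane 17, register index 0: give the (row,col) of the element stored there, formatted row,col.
lane 17: gid=4 (17/4), tid=1 (17%4)
i=0: r=4+0=4, c=1*2+0=2

4,2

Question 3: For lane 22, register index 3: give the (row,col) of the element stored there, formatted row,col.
13,5

lane 22→22/4=5, 22 mod 4=2
i=3  r:5+8→13  c:2·2+1→5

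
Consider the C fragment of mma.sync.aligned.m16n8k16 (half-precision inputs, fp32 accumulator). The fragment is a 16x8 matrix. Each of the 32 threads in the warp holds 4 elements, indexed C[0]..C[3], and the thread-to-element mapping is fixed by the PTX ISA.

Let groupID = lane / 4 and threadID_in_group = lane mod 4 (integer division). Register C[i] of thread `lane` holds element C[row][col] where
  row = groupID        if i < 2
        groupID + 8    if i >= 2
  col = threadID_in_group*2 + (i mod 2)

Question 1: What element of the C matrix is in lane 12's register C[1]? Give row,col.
L=12->g=12>>2=3, t=12&3=0
[1]->row 3+0=3  col 0·2+1=1

3,1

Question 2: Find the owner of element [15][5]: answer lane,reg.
r=15⇒gr=7,Rb=1  c=5⇒th=2,odd=1
L=7*4+2=30  i=1*2+1=3

30,3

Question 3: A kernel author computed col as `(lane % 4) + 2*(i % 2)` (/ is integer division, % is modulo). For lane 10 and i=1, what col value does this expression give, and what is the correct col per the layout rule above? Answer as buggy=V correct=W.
`(lane % 4) + 2*(i % 2)`[10,1]->4
10: g=2,t=2
[1] (2+0,2*2+1) = (2,5)
col: 4 vs 5

buggy=4 correct=5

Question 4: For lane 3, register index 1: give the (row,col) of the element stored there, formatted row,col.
lane 3: grp=0 (3/4), tig=3 (3%4)
i=1: r=0+0=0, c=3*2+1=7

0,7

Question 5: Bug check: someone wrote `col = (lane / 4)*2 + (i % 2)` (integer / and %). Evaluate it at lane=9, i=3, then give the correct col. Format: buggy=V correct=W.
buggy=5 correct=3

`(lane / 4)*2 + (i % 2)`[9,3]=>5
L=9=>grp=9>>2=2, tig=9&3=1
[3]=>row 2+8=10  col 1·2+1=3
col: 5 vs 3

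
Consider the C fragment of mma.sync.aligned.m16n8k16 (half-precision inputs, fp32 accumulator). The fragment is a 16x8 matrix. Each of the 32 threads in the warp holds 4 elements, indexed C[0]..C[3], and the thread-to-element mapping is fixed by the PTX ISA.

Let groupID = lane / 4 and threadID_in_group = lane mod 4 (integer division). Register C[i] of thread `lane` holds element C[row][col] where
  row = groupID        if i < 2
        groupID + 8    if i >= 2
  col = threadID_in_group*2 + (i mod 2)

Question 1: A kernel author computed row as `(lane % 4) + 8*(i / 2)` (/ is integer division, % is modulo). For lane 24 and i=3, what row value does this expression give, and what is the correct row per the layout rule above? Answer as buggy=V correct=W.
`(lane % 4) + 8*(i / 2)`[24,3]->8
L=24->g=24>>2=6, t=24&3=0
[3]->row 6+8=14  col 0·2+1=1
row: 8 vs 14

buggy=8 correct=14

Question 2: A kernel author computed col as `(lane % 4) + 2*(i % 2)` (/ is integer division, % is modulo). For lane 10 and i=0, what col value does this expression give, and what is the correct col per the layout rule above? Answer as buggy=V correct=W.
buggy=2 correct=4

`(lane % 4) + 2*(i % 2)`[10,0]->2
L=10->gid=10>>2=2, tid=10&3=2
[0]->row 2+0=2  col 2·2+0=4
col: 2 vs 4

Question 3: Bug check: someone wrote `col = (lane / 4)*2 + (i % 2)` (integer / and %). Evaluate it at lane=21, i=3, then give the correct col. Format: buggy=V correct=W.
buggy=11 correct=3

`(lane / 4)*2 + (i % 2)`[21,3]->11
lane 21: gid=5 (21/4), tid=1 (21%4)
i=3: r=5+8=13, c=1*2+1=3
col: 11 vs 3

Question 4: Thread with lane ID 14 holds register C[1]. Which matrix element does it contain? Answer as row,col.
14: g=3,t=2
[1] (3+0,2*2+1) = (3,5)

3,5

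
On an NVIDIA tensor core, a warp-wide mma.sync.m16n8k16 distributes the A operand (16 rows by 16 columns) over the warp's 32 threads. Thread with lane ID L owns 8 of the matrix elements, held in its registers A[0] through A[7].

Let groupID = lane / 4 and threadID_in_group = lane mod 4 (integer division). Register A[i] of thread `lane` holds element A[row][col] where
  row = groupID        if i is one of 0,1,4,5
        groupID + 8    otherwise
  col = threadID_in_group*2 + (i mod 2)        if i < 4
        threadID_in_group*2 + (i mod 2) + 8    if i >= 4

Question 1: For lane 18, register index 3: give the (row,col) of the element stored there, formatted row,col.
lane 18=>18/4=4, 18 mod 4=2
i=3  r:4+8=>12  c:2·2+1+0=>5

12,5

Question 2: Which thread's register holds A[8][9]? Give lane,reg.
0,7

r=8→G=0,rhi=1  c=9→chi=1,T=0,p=1
L=0*4+0=0  i=1*4+1*2+1=7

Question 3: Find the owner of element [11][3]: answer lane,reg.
13,3

r=11->g=3,rb=1  c=3->cb=0,t=1,b0=1
L=3*4+1=13  i=0*4+1*2+1=3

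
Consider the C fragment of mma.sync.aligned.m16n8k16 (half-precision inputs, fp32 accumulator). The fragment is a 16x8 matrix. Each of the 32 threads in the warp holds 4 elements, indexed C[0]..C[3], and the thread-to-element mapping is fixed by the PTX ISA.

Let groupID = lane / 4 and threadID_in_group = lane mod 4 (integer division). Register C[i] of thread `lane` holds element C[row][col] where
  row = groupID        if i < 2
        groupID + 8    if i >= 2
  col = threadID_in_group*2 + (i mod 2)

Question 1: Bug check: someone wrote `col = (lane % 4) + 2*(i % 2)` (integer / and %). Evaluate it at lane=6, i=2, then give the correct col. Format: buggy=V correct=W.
`(lane % 4) + 2*(i % 2)`[6,2]→2
lane 6: G=1 (6/4), T=2 (6%4)
i=2: r=1+8=9, c=2*2+0=4
col: 2 vs 4

buggy=2 correct=4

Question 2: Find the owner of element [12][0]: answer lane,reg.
r=12->g=4,rb=1  c=0->t=0,b0=0
L=4*4+0=16  i=1*2+0=2

16,2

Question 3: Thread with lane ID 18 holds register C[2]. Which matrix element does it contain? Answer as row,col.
18: grp=4,tig=2
[2] (4+8,2*2+0) = (12,4)

12,4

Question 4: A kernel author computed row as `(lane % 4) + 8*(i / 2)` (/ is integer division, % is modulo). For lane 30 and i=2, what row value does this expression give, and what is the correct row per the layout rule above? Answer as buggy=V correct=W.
`(lane % 4) + 8*(i / 2)`[30,2]=>10
lane 30=>30/4=7, 30 mod 4=2
i=2  r:7+8=>15  c:2·2+0=>4
row: 10 vs 15

buggy=10 correct=15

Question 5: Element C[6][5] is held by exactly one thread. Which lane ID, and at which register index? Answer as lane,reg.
26,1

r=6⇒gr=6,Rb=0  c=5⇒th=2,odd=1
L=6*4+2=26  i=0*2+1=1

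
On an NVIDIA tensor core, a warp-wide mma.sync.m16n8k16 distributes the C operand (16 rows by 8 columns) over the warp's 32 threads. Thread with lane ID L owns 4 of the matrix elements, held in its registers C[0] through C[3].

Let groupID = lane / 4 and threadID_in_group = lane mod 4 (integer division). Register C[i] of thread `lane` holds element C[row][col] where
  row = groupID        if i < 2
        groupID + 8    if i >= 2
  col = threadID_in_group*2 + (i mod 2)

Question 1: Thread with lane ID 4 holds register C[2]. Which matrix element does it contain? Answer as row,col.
lane 4->4/4=1, 4 mod 4=0
i=2  r:1+8->9  c:2·0+0->0

9,0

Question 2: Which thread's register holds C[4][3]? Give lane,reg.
17,1

r=4→G=4,rhi=0  c=3→T=1,p=1
L=4*4+1=17  i=0*2+1=1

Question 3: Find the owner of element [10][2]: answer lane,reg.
9,2

r=10->g=2,rb=1  c=2->t=1,b0=0
L=2*4+1=9  i=1*2+0=2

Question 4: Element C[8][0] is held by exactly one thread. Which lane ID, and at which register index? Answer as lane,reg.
0,2

r=8->g=0,rb=1  c=0->t=0,b0=0
L=0*4+0=0  i=1*2+0=2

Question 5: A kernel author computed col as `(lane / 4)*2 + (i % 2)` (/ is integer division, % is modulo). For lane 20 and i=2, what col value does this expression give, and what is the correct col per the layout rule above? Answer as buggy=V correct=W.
buggy=10 correct=0

`(lane / 4)*2 + (i % 2)`[20,2]→10
lane 20→20/4=5, 20 mod 4=0
i=2  r:5+8→13  c:2·0+0→0
col: 10 vs 0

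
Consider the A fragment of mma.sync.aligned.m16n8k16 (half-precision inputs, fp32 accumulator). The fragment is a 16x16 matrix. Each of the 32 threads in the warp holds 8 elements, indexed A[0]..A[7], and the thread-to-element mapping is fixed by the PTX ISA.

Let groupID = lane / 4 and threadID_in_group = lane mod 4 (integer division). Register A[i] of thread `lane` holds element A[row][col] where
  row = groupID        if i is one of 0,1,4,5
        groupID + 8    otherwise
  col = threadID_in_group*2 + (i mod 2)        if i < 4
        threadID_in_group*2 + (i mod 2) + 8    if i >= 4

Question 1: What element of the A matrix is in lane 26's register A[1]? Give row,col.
L=26->g=26>>2=6, t=26&3=2
[1]->row 6+0=6  col 2·2+1+0=5

6,5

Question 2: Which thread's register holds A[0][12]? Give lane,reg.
2,4

r=0→G=0,rhi=0  c=12→chi=1,T=2,p=0
L=0*4+2=2  i=1*4+0*2+0=4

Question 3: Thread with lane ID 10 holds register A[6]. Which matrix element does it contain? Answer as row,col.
10,12

10: grp=2,tig=2
[6] (2+8,2*2+0+8) = (10,12)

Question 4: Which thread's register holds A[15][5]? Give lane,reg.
r=15->g=7,rb=1  c=5->cb=0,t=2,b0=1
L=7*4+2=30  i=0*4+1*2+1=3

30,3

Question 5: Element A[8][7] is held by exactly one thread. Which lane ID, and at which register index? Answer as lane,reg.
r=8⇒gr=0,Rb=1  c=7⇒Cb=0,th=3,odd=1
L=0*4+3=3  i=0*4+1*2+1=3

3,3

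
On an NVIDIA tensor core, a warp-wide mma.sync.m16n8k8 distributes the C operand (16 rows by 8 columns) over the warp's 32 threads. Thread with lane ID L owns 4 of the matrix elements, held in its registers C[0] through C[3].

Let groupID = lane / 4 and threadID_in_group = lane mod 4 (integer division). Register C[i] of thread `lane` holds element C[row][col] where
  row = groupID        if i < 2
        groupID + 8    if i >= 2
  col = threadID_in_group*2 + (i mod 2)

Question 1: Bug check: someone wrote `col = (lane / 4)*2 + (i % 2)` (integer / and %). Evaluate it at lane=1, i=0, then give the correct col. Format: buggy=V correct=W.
`(lane / 4)*2 + (i % 2)`[1,0]->0
lane 1->1/4=0, 1 mod 4=1
i=0  r:0+0->0  c:2·1+0->2
col: 0 vs 2

buggy=0 correct=2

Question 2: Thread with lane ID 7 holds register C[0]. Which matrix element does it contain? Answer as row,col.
1,6

L=7→G=7>>2=1, T=7&3=3
[0]→row 1+0=1  col 3·2+0=6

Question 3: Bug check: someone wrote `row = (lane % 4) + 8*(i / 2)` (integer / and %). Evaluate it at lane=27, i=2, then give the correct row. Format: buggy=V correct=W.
buggy=11 correct=14

`(lane % 4) + 8*(i / 2)`[27,2]→11
lane 27→27/4=6, 27 mod 4=3
i=2  r:6+8→14  c:2·3+0→6
row: 11 vs 14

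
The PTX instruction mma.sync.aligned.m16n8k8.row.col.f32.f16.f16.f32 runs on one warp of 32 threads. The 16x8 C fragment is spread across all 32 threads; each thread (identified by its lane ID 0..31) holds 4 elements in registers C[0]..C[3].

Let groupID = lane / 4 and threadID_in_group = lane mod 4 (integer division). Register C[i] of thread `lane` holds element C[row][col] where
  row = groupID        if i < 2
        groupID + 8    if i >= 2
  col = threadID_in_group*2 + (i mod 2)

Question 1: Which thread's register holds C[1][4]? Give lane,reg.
6,0

r: 1->gid=1,r8=0  c: 4->tid=2,i&1=0
L=1*4+2=6  i=0*2+0=0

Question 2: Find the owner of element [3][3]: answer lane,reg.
13,1

r: 3->gid=3,r8=0  c: 3->tid=1,i&1=1
L=3*4+1=13  i=0*2+1=1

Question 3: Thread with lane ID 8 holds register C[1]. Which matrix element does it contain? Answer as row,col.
8: g=2,t=0
[1] (2+0,0*2+1) = (2,1)

2,1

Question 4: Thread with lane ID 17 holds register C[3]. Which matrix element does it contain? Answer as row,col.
12,3

lane 17: gr=4 (17/4), th=1 (17%4)
i=3: r=4+8=12, c=1*2+1=3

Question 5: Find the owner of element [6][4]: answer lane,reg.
r: 6->gid=6,r8=0  c: 4->tid=2,i&1=0
L=6*4+2=26  i=0*2+0=0

26,0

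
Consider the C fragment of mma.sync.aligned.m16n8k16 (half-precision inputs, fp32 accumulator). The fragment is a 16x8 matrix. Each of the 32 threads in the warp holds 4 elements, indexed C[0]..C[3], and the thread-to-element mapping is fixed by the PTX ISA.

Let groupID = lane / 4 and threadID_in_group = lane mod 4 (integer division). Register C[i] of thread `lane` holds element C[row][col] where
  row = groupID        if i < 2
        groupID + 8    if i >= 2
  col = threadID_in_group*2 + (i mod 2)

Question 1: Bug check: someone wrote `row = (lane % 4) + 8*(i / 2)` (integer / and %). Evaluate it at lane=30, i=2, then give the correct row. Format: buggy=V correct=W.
buggy=10 correct=15

`(lane % 4) + 8*(i / 2)`[30,2]→10
lane 30→30/4=7, 30 mod 4=2
i=2  r:7+8→15  c:2·2+0→4
row: 10 vs 15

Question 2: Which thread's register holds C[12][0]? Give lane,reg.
16,2

r:12=>grp=4,rB=1  c:0=>tig=0,lo=0
L=4*4+0=16  i=1*2+0=2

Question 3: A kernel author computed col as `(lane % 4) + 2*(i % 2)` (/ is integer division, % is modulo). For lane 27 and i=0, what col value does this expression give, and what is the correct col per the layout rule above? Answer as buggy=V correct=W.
`(lane % 4) + 2*(i % 2)`[27,0]→3
lane 27→27/4=6, 27 mod 4=3
i=0  r:6+0→6  c:2·3+0→6
col: 3 vs 6

buggy=3 correct=6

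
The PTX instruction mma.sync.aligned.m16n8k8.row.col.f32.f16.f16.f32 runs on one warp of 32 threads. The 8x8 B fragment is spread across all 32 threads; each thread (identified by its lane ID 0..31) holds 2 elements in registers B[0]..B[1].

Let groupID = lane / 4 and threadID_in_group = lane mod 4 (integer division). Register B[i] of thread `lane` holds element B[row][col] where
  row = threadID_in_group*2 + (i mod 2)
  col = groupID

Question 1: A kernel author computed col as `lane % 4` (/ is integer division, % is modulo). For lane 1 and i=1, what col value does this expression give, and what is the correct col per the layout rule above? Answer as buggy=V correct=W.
`lane % 4`[1,1]→1
L=1→G=1>>2=0, T=1&3=1
[1]→row 1·2+1=3  col G=0
col: 1 vs 0

buggy=1 correct=0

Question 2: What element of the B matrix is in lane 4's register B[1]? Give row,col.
lane 4: gid=1 (4/4), tid=0 (4%4)
i=1: r=0*2+1=1, c=gid=1

1,1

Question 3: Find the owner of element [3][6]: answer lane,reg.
25,1

c: 6->gid=6  r: 3->tid=1,i&1=1
L=6*4+1=25  i=1=1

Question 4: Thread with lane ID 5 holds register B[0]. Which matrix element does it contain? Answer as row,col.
2,1

lane 5->5/4=1, 5 mod 4=1
i=0  r:2·1+0->2  c:1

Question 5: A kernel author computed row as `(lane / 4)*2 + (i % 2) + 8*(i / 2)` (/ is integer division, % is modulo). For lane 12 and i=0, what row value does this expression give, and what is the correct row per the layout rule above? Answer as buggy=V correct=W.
`(lane / 4)*2 + (i % 2) + 8*(i / 2)`[12,0]=>6
12: grp=3,tig=0
[0] (0*2+0,3) = (0,3)
row: 6 vs 0

buggy=6 correct=0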